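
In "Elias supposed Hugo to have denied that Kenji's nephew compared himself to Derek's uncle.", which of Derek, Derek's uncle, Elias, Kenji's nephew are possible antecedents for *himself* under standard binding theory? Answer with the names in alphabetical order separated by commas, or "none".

Kenji's nephew

*himself* is a reflexive; Principle A requires it to be bound within its binding domain — the clause headed by 'compared'.
— Derek: possessor inside the second object DP of the clause headed by 'compared'; does not c-command the reflexive — cannot bind it (Principle A).
— Derek's uncle: second object of the clause headed by 'compared'; does not c-command the reflexive — cannot bind it (Principle A).
— Elias: subject of the matrix clause; c-commands the reflexive but lies outside its binding domain — cannot bind it (Principle A).
— Kenji's nephew: subject of the clause headed by 'compared'; c-commands the reflexive within its binding domain — allowed (Principle A).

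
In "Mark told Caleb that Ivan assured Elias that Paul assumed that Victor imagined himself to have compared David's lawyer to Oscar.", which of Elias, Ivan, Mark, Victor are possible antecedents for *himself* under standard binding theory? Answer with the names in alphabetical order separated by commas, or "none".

Victor

*himself* is a reflexive; Principle A requires it to be bound within its binding domain — the clause headed by 'imagined'.
— Elias: object of the clause headed by 'assured'; c-commands the reflexive but lies outside its binding domain — cannot bind it (Principle A).
— Ivan: subject of the clause headed by 'assured'; c-commands the reflexive but lies outside its binding domain — cannot bind it (Principle A).
— Mark: subject of the matrix clause; c-commands the reflexive but lies outside its binding domain — cannot bind it (Principle A).
— Victor: subject of the clause headed by 'imagined'; c-commands the reflexive within its binding domain — allowed (Principle A).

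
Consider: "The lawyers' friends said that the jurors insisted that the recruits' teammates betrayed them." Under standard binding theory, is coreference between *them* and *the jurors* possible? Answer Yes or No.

Yes

*the jurors* is an R-expression; Principle C requires it to be free (not bound by any c-commanding expression).
— them: object of the clause headed by 'betrayed'; the pronoun does not c-command the R-expression — coreference allowed.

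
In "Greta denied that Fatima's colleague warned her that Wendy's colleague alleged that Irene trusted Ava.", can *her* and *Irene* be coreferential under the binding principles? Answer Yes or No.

No

*Irene* is an R-expression; Principle C requires it to be free (not bound by any c-commanding expression).
— her: object of the clause headed by 'warned'; the pronoun c-commands the R-expression — coreference blocked (Principle C).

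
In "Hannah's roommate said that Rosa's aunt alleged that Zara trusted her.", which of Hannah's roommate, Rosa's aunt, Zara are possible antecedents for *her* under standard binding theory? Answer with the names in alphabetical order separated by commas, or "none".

*her* is a pronoun; Principle B requires it to be free in its binding domain — the clause headed by 'trusted'.
— Hannah's roommate: subject of the matrix clause; c-commands the pronoun but lies outside its binding domain — allowed.
— Rosa's aunt: subject of the clause headed by 'alleged'; c-commands the pronoun but lies outside its binding domain — allowed.
— Zara: subject of the clause headed by 'trusted'; c-commands the pronoun within its binding domain — blocked (Principle B).

Hannah's roommate, Rosa's aunt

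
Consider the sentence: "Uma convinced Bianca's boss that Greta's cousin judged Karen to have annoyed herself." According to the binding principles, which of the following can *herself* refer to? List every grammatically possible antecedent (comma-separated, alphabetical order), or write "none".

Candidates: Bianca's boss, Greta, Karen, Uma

Karen

*herself* is a reflexive; Principle A requires it to be bound within its binding domain — the clause headed by 'annoyed'.
— Bianca's boss: object of the matrix clause; c-commands the reflexive but lies outside its binding domain — cannot bind it (Principle A).
— Greta: possessor inside the subject DP of the clause headed by 'judged'; does not c-command the reflexive — cannot bind it (Principle A).
— Karen: subject of the clause headed by 'annoyed'; c-commands the reflexive within its binding domain — allowed (Principle A).
— Uma: subject of the matrix clause; c-commands the reflexive but lies outside its binding domain — cannot bind it (Principle A).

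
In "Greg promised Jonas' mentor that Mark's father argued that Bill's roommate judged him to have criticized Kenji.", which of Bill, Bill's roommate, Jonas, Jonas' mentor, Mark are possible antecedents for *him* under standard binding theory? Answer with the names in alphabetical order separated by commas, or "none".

Bill, Jonas, Jonas' mentor, Mark

*him* is a pronoun; Principle B requires it to be free in its binding domain — the clause headed by 'judged'.
— Bill: possessor inside the subject DP of the clause headed by 'judged'; does not c-command the pronoun — Principle B does not apply; allowed.
— Bill's roommate: subject of the clause headed by 'judged'; c-commands the pronoun within its binding domain — blocked (Principle B).
— Jonas: possessor inside the object DP of the matrix clause; does not c-command the pronoun — Principle B does not apply; allowed.
— Jonas' mentor: object of the matrix clause; c-commands the pronoun but lies outside its binding domain — allowed.
— Mark: possessor inside the subject DP of the clause headed by 'argued'; does not c-command the pronoun — Principle B does not apply; allowed.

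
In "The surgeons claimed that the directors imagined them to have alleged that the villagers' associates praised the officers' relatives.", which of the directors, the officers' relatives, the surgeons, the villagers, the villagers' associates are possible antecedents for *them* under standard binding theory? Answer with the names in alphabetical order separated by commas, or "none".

the surgeons

*them* is a pronoun; Principle B requires it to be free in its binding domain — the clause headed by 'imagined'.
— the directors: subject of the clause headed by 'imagined'; c-commands the pronoun within its binding domain — blocked (Principle B).
— the officers' relatives: object of the clause headed by 'praised'; is c-commanded by the pronoun; coreference would bind this R-expression — blocked (Principle C).
— the surgeons: subject of the matrix clause; c-commands the pronoun but lies outside its binding domain — allowed.
— the villagers: possessor inside the subject DP of the clause headed by 'praised'; is c-commanded by the pronoun; coreference would bind this R-expression — blocked (Principle C).
— the villagers' associates: subject of the clause headed by 'praised'; is c-commanded by the pronoun; coreference would bind this R-expression — blocked (Principle C).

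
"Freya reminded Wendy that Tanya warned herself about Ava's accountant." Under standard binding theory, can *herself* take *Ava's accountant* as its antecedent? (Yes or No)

No

*herself* is a reflexive; Principle A requires it to be bound within its binding domain — the clause headed by 'warned'.
— Ava's accountant: second object of the clause headed by 'warned'; does not c-command the reflexive — cannot bind it (Principle A).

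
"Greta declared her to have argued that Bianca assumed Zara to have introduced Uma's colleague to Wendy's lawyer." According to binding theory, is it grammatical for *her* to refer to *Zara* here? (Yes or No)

*Zara* is an R-expression; Principle C requires it to be free (not bound by any c-commanding expression).
— her: subject of the clause headed by 'argued'; the pronoun c-commands the R-expression — coreference blocked (Principle C).

No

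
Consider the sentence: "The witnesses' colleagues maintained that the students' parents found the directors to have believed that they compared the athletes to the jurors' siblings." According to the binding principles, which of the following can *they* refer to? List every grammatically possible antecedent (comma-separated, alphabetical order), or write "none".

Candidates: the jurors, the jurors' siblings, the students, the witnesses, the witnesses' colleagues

*they* is a pronoun; Principle B requires it to be free in its binding domain — the clause headed by 'compared'.
— the jurors: possessor inside the second object DP of the clause headed by 'compared'; is c-commanded by the pronoun; coreference would bind this R-expression — blocked (Principle C).
— the jurors' siblings: second object of the clause headed by 'compared'; is c-commanded by the pronoun; coreference would bind this R-expression — blocked (Principle C).
— the students: possessor inside the subject DP of the clause headed by 'found'; does not c-command the pronoun — Principle B does not apply; allowed.
— the witnesses: possessor inside the subject DP of the matrix clause; does not c-command the pronoun — Principle B does not apply; allowed.
— the witnesses' colleagues: subject of the matrix clause; c-commands the pronoun but lies outside its binding domain — allowed.

the students, the witnesses, the witnesses' colleagues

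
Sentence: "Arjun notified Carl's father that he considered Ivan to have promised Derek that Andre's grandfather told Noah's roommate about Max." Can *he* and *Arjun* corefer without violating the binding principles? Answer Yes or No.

Yes

*Arjun* is an R-expression; Principle C requires it to be free (not bound by any c-commanding expression).
— he: subject of the clause headed by 'considered'; the pronoun does not c-command the R-expression — coreference allowed.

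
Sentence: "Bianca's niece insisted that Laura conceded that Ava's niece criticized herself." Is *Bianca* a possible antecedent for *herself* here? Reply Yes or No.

No

*herself* is a reflexive; Principle A requires it to be bound within its binding domain — the clause headed by 'criticized'.
— Bianca: possessor inside the subject DP of the matrix clause; does not c-command the reflexive — cannot bind it (Principle A).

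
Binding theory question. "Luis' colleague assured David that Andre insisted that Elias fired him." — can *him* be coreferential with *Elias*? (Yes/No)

No

*him* is a pronoun; Principle B requires it to be free in its binding domain — the clause headed by 'fired'.
— Elias: subject of the clause headed by 'fired'; c-commands the pronoun within its binding domain — blocked (Principle B).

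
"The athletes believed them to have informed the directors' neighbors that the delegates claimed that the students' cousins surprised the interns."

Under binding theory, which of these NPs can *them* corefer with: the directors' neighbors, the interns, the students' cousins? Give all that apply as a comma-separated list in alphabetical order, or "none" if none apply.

none

*them* is a pronoun; Principle B requires it to be free in its binding domain — the matrix clause.
— the directors' neighbors: object of the clause headed by 'informed'; is c-commanded by the pronoun; coreference would bind this R-expression — blocked (Principle C).
— the interns: object of the clause headed by 'surprised'; is c-commanded by the pronoun; coreference would bind this R-expression — blocked (Principle C).
— the students' cousins: subject of the clause headed by 'surprised'; is c-commanded by the pronoun; coreference would bind this R-expression — blocked (Principle C).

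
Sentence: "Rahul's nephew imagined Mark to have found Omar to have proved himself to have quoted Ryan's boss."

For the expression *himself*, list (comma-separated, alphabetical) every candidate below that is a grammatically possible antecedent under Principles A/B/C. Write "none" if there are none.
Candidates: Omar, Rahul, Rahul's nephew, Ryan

*himself* is a reflexive; Principle A requires it to be bound within its binding domain — the clause headed by 'proved'.
— Omar: subject of the clause headed by 'proved'; c-commands the reflexive within its binding domain — allowed (Principle A).
— Rahul: possessor inside the subject DP of the matrix clause; does not c-command the reflexive — cannot bind it (Principle A).
— Rahul's nephew: subject of the matrix clause; c-commands the reflexive but lies outside its binding domain — cannot bind it (Principle A).
— Ryan: possessor inside the object DP of the clause headed by 'quoted'; does not c-command the reflexive — cannot bind it (Principle A).

Omar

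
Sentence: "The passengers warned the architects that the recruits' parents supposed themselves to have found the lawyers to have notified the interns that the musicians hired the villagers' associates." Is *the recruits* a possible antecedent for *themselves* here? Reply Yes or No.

*themselves* is a reflexive; Principle A requires it to be bound within its binding domain — the clause headed by 'supposed'.
— the recruits: possessor inside the subject DP of the clause headed by 'supposed'; does not c-command the reflexive — cannot bind it (Principle A).

No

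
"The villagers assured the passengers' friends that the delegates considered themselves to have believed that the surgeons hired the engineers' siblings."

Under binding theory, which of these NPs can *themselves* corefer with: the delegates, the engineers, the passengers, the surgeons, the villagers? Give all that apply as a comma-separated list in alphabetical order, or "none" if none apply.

*themselves* is a reflexive; Principle A requires it to be bound within its binding domain — the clause headed by 'considered'.
— the delegates: subject of the clause headed by 'considered'; c-commands the reflexive within its binding domain — allowed (Principle A).
— the engineers: possessor inside the object DP of the clause headed by 'hired'; does not c-command the reflexive — cannot bind it (Principle A).
— the passengers: possessor inside the object DP of the matrix clause; does not c-command the reflexive — cannot bind it (Principle A).
— the surgeons: subject of the clause headed by 'hired'; does not c-command the reflexive — cannot bind it (Principle A).
— the villagers: subject of the matrix clause; c-commands the reflexive but lies outside its binding domain — cannot bind it (Principle A).

the delegates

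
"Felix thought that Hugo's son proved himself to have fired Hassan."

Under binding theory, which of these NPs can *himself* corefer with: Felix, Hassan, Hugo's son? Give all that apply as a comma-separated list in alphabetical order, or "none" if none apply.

*himself* is a reflexive; Principle A requires it to be bound within its binding domain — the clause headed by 'proved'.
— Felix: subject of the matrix clause; c-commands the reflexive but lies outside its binding domain — cannot bind it (Principle A).
— Hassan: object of the clause headed by 'fired'; does not c-command the reflexive — cannot bind it (Principle A).
— Hugo's son: subject of the clause headed by 'proved'; c-commands the reflexive within its binding domain — allowed (Principle A).

Hugo's son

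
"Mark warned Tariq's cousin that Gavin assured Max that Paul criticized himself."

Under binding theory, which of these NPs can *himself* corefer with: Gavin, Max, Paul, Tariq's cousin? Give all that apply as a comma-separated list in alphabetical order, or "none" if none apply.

Paul

*himself* is a reflexive; Principle A requires it to be bound within its binding domain — the clause headed by 'criticized'.
— Gavin: subject of the clause headed by 'assured'; c-commands the reflexive but lies outside its binding domain — cannot bind it (Principle A).
— Max: object of the clause headed by 'assured'; c-commands the reflexive but lies outside its binding domain — cannot bind it (Principle A).
— Paul: subject of the clause headed by 'criticized'; c-commands the reflexive within its binding domain — allowed (Principle A).
— Tariq's cousin: object of the matrix clause; c-commands the reflexive but lies outside its binding domain — cannot bind it (Principle A).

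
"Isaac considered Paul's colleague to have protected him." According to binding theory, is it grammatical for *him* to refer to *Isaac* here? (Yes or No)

*Isaac* is an R-expression; Principle C requires it to be free (not bound by any c-commanding expression).
— him: object of the clause headed by 'protected'; the pronoun does not c-command the R-expression — coreference allowed.

Yes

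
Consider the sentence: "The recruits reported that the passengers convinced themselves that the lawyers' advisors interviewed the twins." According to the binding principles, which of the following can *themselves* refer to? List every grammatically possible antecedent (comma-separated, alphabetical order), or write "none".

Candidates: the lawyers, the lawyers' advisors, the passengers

the passengers

*themselves* is a reflexive; Principle A requires it to be bound within its binding domain — the clause headed by 'convinced'.
— the lawyers: possessor inside the subject DP of the clause headed by 'interviewed'; does not c-command the reflexive — cannot bind it (Principle A).
— the lawyers' advisors: subject of the clause headed by 'interviewed'; does not c-command the reflexive — cannot bind it (Principle A).
— the passengers: subject of the clause headed by 'convinced'; c-commands the reflexive within its binding domain — allowed (Principle A).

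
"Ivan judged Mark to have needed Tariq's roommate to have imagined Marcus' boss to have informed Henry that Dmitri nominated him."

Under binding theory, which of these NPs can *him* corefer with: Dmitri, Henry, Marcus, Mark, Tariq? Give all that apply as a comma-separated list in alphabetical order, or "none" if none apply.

*him* is a pronoun; Principle B requires it to be free in its binding domain — the clause headed by 'nominated'.
— Dmitri: subject of the clause headed by 'nominated'; c-commands the pronoun within its binding domain — blocked (Principle B).
— Henry: object of the clause headed by 'informed'; c-commands the pronoun but lies outside its binding domain — allowed.
— Marcus: possessor inside the subject DP of the clause headed by 'informed'; does not c-command the pronoun — Principle B does not apply; allowed.
— Mark: subject of the clause headed by 'needed'; c-commands the pronoun but lies outside its binding domain — allowed.
— Tariq: possessor inside the subject DP of the clause headed by 'imagined'; does not c-command the pronoun — Principle B does not apply; allowed.

Henry, Marcus, Mark, Tariq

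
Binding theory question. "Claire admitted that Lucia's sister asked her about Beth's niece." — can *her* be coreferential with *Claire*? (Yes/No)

Yes

*her* is a pronoun; Principle B requires it to be free in its binding domain — the clause headed by 'asked'.
— Claire: subject of the matrix clause; c-commands the pronoun but lies outside its binding domain — allowed.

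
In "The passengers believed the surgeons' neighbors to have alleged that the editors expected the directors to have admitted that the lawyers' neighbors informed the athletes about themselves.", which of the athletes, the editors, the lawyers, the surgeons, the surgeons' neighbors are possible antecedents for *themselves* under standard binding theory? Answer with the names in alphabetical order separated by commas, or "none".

the athletes

*themselves* is a reflexive; Principle A requires it to be bound within its binding domain — the clause headed by 'informed'.
— the athletes: object of the clause headed by 'informed'; c-commands the reflexive within its binding domain — allowed (Principle A).
— the editors: subject of the clause headed by 'expected'; c-commands the reflexive but lies outside its binding domain — cannot bind it (Principle A).
— the lawyers: possessor inside the subject DP of the clause headed by 'informed'; does not c-command the reflexive — cannot bind it (Principle A).
— the surgeons: possessor inside the subject DP of the clause headed by 'alleged'; does not c-command the reflexive — cannot bind it (Principle A).
— the surgeons' neighbors: subject of the clause headed by 'alleged'; c-commands the reflexive but lies outside its binding domain — cannot bind it (Principle A).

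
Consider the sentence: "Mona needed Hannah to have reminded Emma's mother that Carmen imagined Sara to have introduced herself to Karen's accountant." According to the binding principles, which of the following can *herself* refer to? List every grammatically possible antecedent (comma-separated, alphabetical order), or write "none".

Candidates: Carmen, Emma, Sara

Sara

*herself* is a reflexive; Principle A requires it to be bound within its binding domain — the clause headed by 'introduced'.
— Carmen: subject of the clause headed by 'imagined'; c-commands the reflexive but lies outside its binding domain — cannot bind it (Principle A).
— Emma: possessor inside the object DP of the clause headed by 'reminded'; does not c-command the reflexive — cannot bind it (Principle A).
— Sara: subject of the clause headed by 'introduced'; c-commands the reflexive within its binding domain — allowed (Principle A).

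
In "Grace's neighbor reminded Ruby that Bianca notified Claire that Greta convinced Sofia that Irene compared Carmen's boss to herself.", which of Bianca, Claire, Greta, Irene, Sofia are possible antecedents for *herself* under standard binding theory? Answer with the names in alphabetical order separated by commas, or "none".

*herself* is a reflexive; Principle A requires it to be bound within its binding domain — the clause headed by 'compared'.
— Bianca: subject of the clause headed by 'notified'; c-commands the reflexive but lies outside its binding domain — cannot bind it (Principle A).
— Claire: object of the clause headed by 'notified'; c-commands the reflexive but lies outside its binding domain — cannot bind it (Principle A).
— Greta: subject of the clause headed by 'convinced'; c-commands the reflexive but lies outside its binding domain — cannot bind it (Principle A).
— Irene: subject of the clause headed by 'compared'; c-commands the reflexive within its binding domain — allowed (Principle A).
— Sofia: object of the clause headed by 'convinced'; c-commands the reflexive but lies outside its binding domain — cannot bind it (Principle A).

Irene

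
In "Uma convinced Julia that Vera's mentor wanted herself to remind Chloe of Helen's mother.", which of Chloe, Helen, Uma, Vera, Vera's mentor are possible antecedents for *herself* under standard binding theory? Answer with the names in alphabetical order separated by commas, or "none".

Vera's mentor

*herself* is a reflexive; Principle A requires it to be bound within its binding domain — the clause headed by 'wanted'.
— Chloe: object of the clause headed by 'remind'; does not c-command the reflexive — cannot bind it (Principle A).
— Helen: possessor inside the second object DP of the clause headed by 'remind'; does not c-command the reflexive — cannot bind it (Principle A).
— Uma: subject of the matrix clause; c-commands the reflexive but lies outside its binding domain — cannot bind it (Principle A).
— Vera: possessor inside the subject DP of the clause headed by 'wanted'; does not c-command the reflexive — cannot bind it (Principle A).
— Vera's mentor: subject of the clause headed by 'wanted'; c-commands the reflexive within its binding domain — allowed (Principle A).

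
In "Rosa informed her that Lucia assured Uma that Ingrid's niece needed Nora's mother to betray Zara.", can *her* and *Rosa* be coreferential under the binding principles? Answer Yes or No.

*Rosa* is an R-expression; Principle C requires it to be free (not bound by any c-commanding expression).
— her: object of the matrix clause; the R-expression locally c-commands the pronoun — coreference blocked (Principle B on the pronoun).

No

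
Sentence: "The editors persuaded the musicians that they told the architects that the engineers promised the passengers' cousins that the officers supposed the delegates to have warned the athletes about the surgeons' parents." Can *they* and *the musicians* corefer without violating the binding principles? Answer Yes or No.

*the musicians* is an R-expression; Principle C requires it to be free (not bound by any c-commanding expression).
— they: subject of the clause headed by 'told'; the pronoun does not c-command the R-expression — coreference allowed.

Yes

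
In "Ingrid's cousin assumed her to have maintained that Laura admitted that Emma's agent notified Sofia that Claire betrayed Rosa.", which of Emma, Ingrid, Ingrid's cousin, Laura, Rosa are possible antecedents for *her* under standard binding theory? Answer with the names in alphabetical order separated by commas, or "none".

*her* is a pronoun; Principle B requires it to be free in its binding domain — the matrix clause.
— Emma: possessor inside the subject DP of the clause headed by 'notified'; is c-commanded by the pronoun; coreference would bind this R-expression — blocked (Principle C).
— Ingrid: possessor inside the subject DP of the matrix clause; does not c-command the pronoun — Principle B does not apply; allowed.
— Ingrid's cousin: subject of the matrix clause; c-commands the pronoun within its binding domain — blocked (Principle B).
— Laura: subject of the clause headed by 'admitted'; is c-commanded by the pronoun; coreference would bind this R-expression — blocked (Principle C).
— Rosa: object of the clause headed by 'betrayed'; is c-commanded by the pronoun; coreference would bind this R-expression — blocked (Principle C).

Ingrid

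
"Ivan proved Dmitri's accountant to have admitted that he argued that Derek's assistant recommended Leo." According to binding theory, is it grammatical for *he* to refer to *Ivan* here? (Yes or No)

*Ivan* is an R-expression; Principle C requires it to be free (not bound by any c-commanding expression).
— he: subject of the clause headed by 'argued'; the pronoun does not c-command the R-expression — coreference allowed.

Yes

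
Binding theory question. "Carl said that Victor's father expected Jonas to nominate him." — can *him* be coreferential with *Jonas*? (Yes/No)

No

*him* is a pronoun; Principle B requires it to be free in its binding domain — the clause headed by 'nominate'.
— Jonas: subject of the clause headed by 'nominate'; c-commands the pronoun within its binding domain — blocked (Principle B).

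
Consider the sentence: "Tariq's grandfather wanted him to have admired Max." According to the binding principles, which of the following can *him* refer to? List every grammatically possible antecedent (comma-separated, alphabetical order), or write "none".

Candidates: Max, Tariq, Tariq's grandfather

*him* is a pronoun; Principle B requires it to be free in its binding domain — the matrix clause.
— Max: object of the clause headed by 'admired'; is c-commanded by the pronoun; coreference would bind this R-expression — blocked (Principle C).
— Tariq: possessor inside the subject DP of the matrix clause; does not c-command the pronoun — Principle B does not apply; allowed.
— Tariq's grandfather: subject of the matrix clause; c-commands the pronoun within its binding domain — blocked (Principle B).

Tariq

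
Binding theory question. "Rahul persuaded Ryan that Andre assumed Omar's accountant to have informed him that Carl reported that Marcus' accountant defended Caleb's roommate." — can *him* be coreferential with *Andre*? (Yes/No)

Yes

*him* is a pronoun; Principle B requires it to be free in its binding domain — the clause headed by 'informed'.
— Andre: subject of the clause headed by 'assumed'; c-commands the pronoun but lies outside its binding domain — allowed.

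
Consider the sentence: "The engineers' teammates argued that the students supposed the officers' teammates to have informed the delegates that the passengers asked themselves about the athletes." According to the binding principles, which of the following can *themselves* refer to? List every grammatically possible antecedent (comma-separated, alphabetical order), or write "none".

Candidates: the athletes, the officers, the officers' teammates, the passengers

the passengers

*themselves* is a reflexive; Principle A requires it to be bound within its binding domain — the clause headed by 'asked'.
— the athletes: second object of the clause headed by 'asked'; does not c-command the reflexive — cannot bind it (Principle A).
— the officers: possessor inside the subject DP of the clause headed by 'informed'; does not c-command the reflexive — cannot bind it (Principle A).
— the officers' teammates: subject of the clause headed by 'informed'; c-commands the reflexive but lies outside its binding domain — cannot bind it (Principle A).
— the passengers: subject of the clause headed by 'asked'; c-commands the reflexive within its binding domain — allowed (Principle A).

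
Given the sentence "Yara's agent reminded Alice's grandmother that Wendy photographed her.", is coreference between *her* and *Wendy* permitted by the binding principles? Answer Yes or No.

*her* is a pronoun; Principle B requires it to be free in its binding domain — the clause headed by 'photographed'.
— Wendy: subject of the clause headed by 'photographed'; c-commands the pronoun within its binding domain — blocked (Principle B).

No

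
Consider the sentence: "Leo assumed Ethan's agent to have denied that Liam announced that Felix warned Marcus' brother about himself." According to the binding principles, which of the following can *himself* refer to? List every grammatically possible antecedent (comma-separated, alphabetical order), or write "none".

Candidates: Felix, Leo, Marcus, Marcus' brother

Felix, Marcus' brother

*himself* is a reflexive; Principle A requires it to be bound within its binding domain — the clause headed by 'warned'.
— Felix: subject of the clause headed by 'warned'; c-commands the reflexive within its binding domain — allowed (Principle A).
— Leo: subject of the matrix clause; c-commands the reflexive but lies outside its binding domain — cannot bind it (Principle A).
— Marcus: possessor inside the object DP of the clause headed by 'warned'; does not c-command the reflexive — cannot bind it (Principle A).
— Marcus' brother: object of the clause headed by 'warned'; c-commands the reflexive within its binding domain — allowed (Principle A).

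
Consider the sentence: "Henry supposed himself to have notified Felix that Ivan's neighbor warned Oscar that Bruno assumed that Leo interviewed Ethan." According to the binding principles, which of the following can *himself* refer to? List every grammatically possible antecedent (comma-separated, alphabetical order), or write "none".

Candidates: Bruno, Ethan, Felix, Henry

*himself* is a reflexive; Principle A requires it to be bound within its binding domain — the matrix clause.
— Bruno: subject of the clause headed by 'assumed'; does not c-command the reflexive — cannot bind it (Principle A).
— Ethan: object of the clause headed by 'interviewed'; does not c-command the reflexive — cannot bind it (Principle A).
— Felix: object of the clause headed by 'notified'; does not c-command the reflexive — cannot bind it (Principle A).
— Henry: subject of the matrix clause; c-commands the reflexive within its binding domain — allowed (Principle A).

Henry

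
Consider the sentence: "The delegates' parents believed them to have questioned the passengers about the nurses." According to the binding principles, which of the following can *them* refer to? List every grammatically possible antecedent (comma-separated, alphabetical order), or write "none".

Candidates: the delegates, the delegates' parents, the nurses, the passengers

the delegates

*them* is a pronoun; Principle B requires it to be free in its binding domain — the matrix clause.
— the delegates: possessor inside the subject DP of the matrix clause; does not c-command the pronoun — Principle B does not apply; allowed.
— the delegates' parents: subject of the matrix clause; c-commands the pronoun within its binding domain — blocked (Principle B).
— the nurses: second object of the clause headed by 'questioned'; is c-commanded by the pronoun; coreference would bind this R-expression — blocked (Principle C).
— the passengers: object of the clause headed by 'questioned'; is c-commanded by the pronoun; coreference would bind this R-expression — blocked (Principle C).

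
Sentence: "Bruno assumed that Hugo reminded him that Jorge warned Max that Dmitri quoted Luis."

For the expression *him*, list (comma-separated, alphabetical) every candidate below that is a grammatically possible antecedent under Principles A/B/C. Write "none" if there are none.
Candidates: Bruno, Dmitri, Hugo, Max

Bruno

*him* is a pronoun; Principle B requires it to be free in its binding domain — the clause headed by 'reminded'.
— Bruno: subject of the matrix clause; c-commands the pronoun but lies outside its binding domain — allowed.
— Dmitri: subject of the clause headed by 'quoted'; is c-commanded by the pronoun; coreference would bind this R-expression — blocked (Principle C).
— Hugo: subject of the clause headed by 'reminded'; c-commands the pronoun within its binding domain — blocked (Principle B).
— Max: object of the clause headed by 'warned'; is c-commanded by the pronoun; coreference would bind this R-expression — blocked (Principle C).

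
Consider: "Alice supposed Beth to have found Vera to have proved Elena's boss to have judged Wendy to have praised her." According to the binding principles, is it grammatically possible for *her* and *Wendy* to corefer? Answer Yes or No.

No

*her* is a pronoun; Principle B requires it to be free in its binding domain — the clause headed by 'praised'.
— Wendy: subject of the clause headed by 'praised'; c-commands the pronoun within its binding domain — blocked (Principle B).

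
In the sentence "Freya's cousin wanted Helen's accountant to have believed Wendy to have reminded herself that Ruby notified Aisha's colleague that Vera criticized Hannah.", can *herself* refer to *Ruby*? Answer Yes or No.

No

*herself* is a reflexive; Principle A requires it to be bound within its binding domain — the clause headed by 'reminded'.
— Ruby: subject of the clause headed by 'notified'; does not c-command the reflexive — cannot bind it (Principle A).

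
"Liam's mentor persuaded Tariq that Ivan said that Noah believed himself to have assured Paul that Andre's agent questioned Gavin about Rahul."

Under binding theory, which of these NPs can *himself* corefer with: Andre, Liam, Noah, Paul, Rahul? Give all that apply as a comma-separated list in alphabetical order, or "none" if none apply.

Noah

*himself* is a reflexive; Principle A requires it to be bound within its binding domain — the clause headed by 'believed'.
— Andre: possessor inside the subject DP of the clause headed by 'questioned'; does not c-command the reflexive — cannot bind it (Principle A).
— Liam: possessor inside the subject DP of the matrix clause; does not c-command the reflexive — cannot bind it (Principle A).
— Noah: subject of the clause headed by 'believed'; c-commands the reflexive within its binding domain — allowed (Principle A).
— Paul: object of the clause headed by 'assured'; does not c-command the reflexive — cannot bind it (Principle A).
— Rahul: second object of the clause headed by 'questioned'; does not c-command the reflexive — cannot bind it (Principle A).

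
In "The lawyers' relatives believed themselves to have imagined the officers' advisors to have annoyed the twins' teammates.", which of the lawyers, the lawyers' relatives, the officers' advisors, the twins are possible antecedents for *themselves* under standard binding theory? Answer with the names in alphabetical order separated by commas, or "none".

*themselves* is a reflexive; Principle A requires it to be bound within its binding domain — the matrix clause.
— the lawyers: possessor inside the subject DP of the matrix clause; does not c-command the reflexive — cannot bind it (Principle A).
— the lawyers' relatives: subject of the matrix clause; c-commands the reflexive within its binding domain — allowed (Principle A).
— the officers' advisors: subject of the clause headed by 'annoyed'; does not c-command the reflexive — cannot bind it (Principle A).
— the twins: possessor inside the object DP of the clause headed by 'annoyed'; does not c-command the reflexive — cannot bind it (Principle A).

the lawyers' relatives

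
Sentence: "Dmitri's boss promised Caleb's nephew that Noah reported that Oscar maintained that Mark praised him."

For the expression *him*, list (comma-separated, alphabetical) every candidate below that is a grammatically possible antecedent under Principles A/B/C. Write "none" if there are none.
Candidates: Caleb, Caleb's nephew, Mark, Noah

Caleb, Caleb's nephew, Noah

*him* is a pronoun; Principle B requires it to be free in its binding domain — the clause headed by 'praised'.
— Caleb: possessor inside the object DP of the matrix clause; does not c-command the pronoun — Principle B does not apply; allowed.
— Caleb's nephew: object of the matrix clause; c-commands the pronoun but lies outside its binding domain — allowed.
— Mark: subject of the clause headed by 'praised'; c-commands the pronoun within its binding domain — blocked (Principle B).
— Noah: subject of the clause headed by 'reported'; c-commands the pronoun but lies outside its binding domain — allowed.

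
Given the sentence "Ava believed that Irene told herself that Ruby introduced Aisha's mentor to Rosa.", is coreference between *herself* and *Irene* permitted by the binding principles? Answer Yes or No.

Yes

*herself* is a reflexive; Principle A requires it to be bound within its binding domain — the clause headed by 'told'.
— Irene: subject of the clause headed by 'told'; c-commands the reflexive within its binding domain — allowed (Principle A).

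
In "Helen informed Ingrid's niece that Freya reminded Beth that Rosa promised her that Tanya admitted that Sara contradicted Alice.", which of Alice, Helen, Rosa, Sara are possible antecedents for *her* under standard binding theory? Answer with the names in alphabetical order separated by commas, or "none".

*her* is a pronoun; Principle B requires it to be free in its binding domain — the clause headed by 'promised'.
— Alice: object of the clause headed by 'contradicted'; is c-commanded by the pronoun; coreference would bind this R-expression — blocked (Principle C).
— Helen: subject of the matrix clause; c-commands the pronoun but lies outside its binding domain — allowed.
— Rosa: subject of the clause headed by 'promised'; c-commands the pronoun within its binding domain — blocked (Principle B).
— Sara: subject of the clause headed by 'contradicted'; is c-commanded by the pronoun; coreference would bind this R-expression — blocked (Principle C).

Helen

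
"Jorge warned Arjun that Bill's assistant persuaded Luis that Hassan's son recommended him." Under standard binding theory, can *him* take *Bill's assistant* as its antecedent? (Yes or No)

*him* is a pronoun; Principle B requires it to be free in its binding domain — the clause headed by 'recommended'.
— Bill's assistant: subject of the clause headed by 'persuaded'; c-commands the pronoun but lies outside its binding domain — allowed.

Yes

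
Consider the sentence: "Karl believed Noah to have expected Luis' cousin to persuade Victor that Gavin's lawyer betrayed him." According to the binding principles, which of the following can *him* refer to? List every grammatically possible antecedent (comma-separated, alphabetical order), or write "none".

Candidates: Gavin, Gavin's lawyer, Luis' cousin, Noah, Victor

*him* is a pronoun; Principle B requires it to be free in its binding domain — the clause headed by 'betrayed'.
— Gavin: possessor inside the subject DP of the clause headed by 'betrayed'; does not c-command the pronoun — Principle B does not apply; allowed.
— Gavin's lawyer: subject of the clause headed by 'betrayed'; c-commands the pronoun within its binding domain — blocked (Principle B).
— Luis' cousin: subject of the clause headed by 'persuade'; c-commands the pronoun but lies outside its binding domain — allowed.
— Noah: subject of the clause headed by 'expected'; c-commands the pronoun but lies outside its binding domain — allowed.
— Victor: object of the clause headed by 'persuade'; c-commands the pronoun but lies outside its binding domain — allowed.

Gavin, Luis' cousin, Noah, Victor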